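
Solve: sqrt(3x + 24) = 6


Square both sides: 3x + 24 = 6^2 = 36
3x = 36 - 24 = 12
x = 4
Check: sqrt(3*4 + 24) = sqrt(36) = 6 ✓

x = 4


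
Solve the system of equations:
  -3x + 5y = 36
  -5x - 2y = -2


Using Cramer's rule:
Determinant D = (-3)(-2) - (-5)(5) = 6 + 25 = 31
Dx = (36)(-2) - (-2)(5) = -72 + 10 = -62
Dy = (-3)(-2) - (-5)(36) = 6 + 180 = 186
x = Dx/D = -62/31 = -2
y = Dy/D = 186/31 = 6

x = -2, y = 6


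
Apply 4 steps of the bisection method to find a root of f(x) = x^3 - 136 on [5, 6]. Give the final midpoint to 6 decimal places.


f(x) = x^3 - 136
f(5) = -11 < 0
f(6) = 80 > 0

Step 1: midpoint = (5.000000 + 6.000000)/2 = 5.500000
  f(5.500000) = 30.375000
  f(mid) > 0, so root is in [5.000000, 5.500000]

Step 2: midpoint = (5.000000 + 5.500000)/2 = 5.250000
  f(5.250000) = 8.703125
  f(mid) > 0, so root is in [5.000000, 5.250000]

Step 3: midpoint = (5.000000 + 5.250000)/2 = 5.125000
  f(5.125000) = -1.388672
  f(mid) < 0, so root is in [5.125000, 5.250000]

Step 4: midpoint = (5.125000 + 5.250000)/2 = 5.187500
  f(5.187500) = 3.596436
  f(mid) > 0, so root is in [5.125000, 5.187500]

midpoint = 5.187500


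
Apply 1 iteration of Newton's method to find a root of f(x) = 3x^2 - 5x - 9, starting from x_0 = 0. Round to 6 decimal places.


Newton's method: x_(n+1) = x_n - f(x_n)/f'(x_n)
f(x) = 3x^2 - 5x - 9
f'(x) = 6x - 5

Iteration 1:
  f(0.000000) = -9.000000
  f'(0.000000) = -5.000000
  x_1 = 0.000000 - (-9.000000)/(-5.000000) = -1.800000

x_1 = -1.800000


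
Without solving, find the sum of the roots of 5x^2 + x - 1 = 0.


By Vieta's formulas for ax^2 + bx + c = 0:
  Sum of roots = -b/a
  Product of roots = c/a

Here a = 5, b = 1, c = -1
Sum = -(1)/5 = -1/5
Product = -1/5 = -1/5

Sum = -1/5


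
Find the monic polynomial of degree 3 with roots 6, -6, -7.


A monic polynomial with roots 6, -6, -7 is:
p(x) = (x - 6)(x + 6)(x + 7)
After multiplying by (x - 6): x - 6
After multiplying by (x + 6): x^2 - 36
After multiplying by (x + 7): x^3 + 7x^2 - 36x - 252

x^3 + 7x^2 - 36x - 252


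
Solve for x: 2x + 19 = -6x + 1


Starting with: 2x + 19 = -6x + 1
Move all x terms to left: (2 + 6)x = 1 - 19
Simplify: 8x = -18
Divide both sides by 8: x = -9/4

x = -9/4


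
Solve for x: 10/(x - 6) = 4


Multiply both sides by (x - 6): 10 = 4(x - 6)
Distribute: 10 = 4x - 24
4x = 10 + 24 = 34
x = 17/2

x = 17/2


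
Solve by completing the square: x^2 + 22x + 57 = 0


Start: x^2 + 22x + 57 = 0
Move constant: x^2 + 22x = -57
Half of 22 is 11, squared is 121
Add 121 to both sides: x^2 + 22x + 121 = 64
(x + 11)^2 = 64
x + 11 = ±8
x = -11 + 8 = -3 or x = -11 - 8 = -19

x = -19, x = -3


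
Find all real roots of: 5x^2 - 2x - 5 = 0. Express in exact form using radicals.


Using the quadratic formula: x = (-b ± sqrt(b^2 - 4ac)) / (2a)
Here a = 5, b = -2, c = -5
Discriminant = b^2 - 4ac = (-2)^2 - 4(5)(-5) = 4 + 100 = 104
Since discriminant = 104 > 0, there are two real roots.
x = (2 ± 2*sqrt(26)) / 10
Simplifying: x = (1 ± sqrt(26)) / 5
Numerically: x ≈ 1.2198 or x ≈ -0.8198

x = (1 + sqrt(26)) / 5 or x = (1 - sqrt(26)) / 5


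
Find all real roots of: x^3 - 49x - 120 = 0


Let p(x) = x^3 - 49x - 120. By the rational root theorem (leading coefficient 1), any rational root is an integer divisor of 120: try ±1, ±2, ... in turn.
Test x = 1: value = -168 ≠ 0.
Test x = -1: value = -72 ≠ 0.
Test x = 2: value = -210 ≠ 0.
Test x = -2: value = -30 ≠ 0.
Test x = 3: value = -240 ≠ 0.
Test x = -3: value = 0 ✓, so (x + 3) is a factor.
Synthetic division by (x + 3): bring down 1; 1(-3) + 0 = -3; (-3)(-3) - 49 = -40; (-40)(-3) - 120 = 0 → quotient x^2 - 3x - 40, remainder 0.
Solve the quadratic x^2 - 3x - 40 = 0: discriminant = (-3)^2 - 4(1)(-40) = 9 + 160 = 169.
sqrt(169) = 13, so x = (3 ± 13)/2: x = 8 or x = -5.

x = -5, x = -3, x = 8


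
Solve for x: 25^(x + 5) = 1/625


Express both sides with the same base.
1/625 = 25^(-2)
Since the bases match, equate exponents: x + 5 = -2
So x = -2 - (5) = -7

x = -7


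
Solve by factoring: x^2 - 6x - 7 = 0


We need two numbers that multiply to -7 and add to -6.
Those numbers are -7 and 1 (since (-7) * 1 = -7 and (-7) + 1 = -6).
So x^2 - 6x - 7 = (x - 7)(x + 1) = 0
Setting each factor to zero: x = 7 or x = -1

x = -1, x = 7


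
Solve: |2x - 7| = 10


An absolute value equation |expr| = 10 gives two cases:
Case 1: 2x - 7 = 10
  2x = 17, so x = 17/2
Case 2: 2x - 7 = -10
  2x = -3, so x = -3/2

x = -3/2, x = 17/2


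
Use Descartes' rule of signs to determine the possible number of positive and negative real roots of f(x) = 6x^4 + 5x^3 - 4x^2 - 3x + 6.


Descartes' rule of signs:

For positive roots, count sign changes in f(x) = 6x^4 + 5x^3 - 4x^2 - 3x + 6:
Signs of coefficients: +, +, -, -, +
Number of sign changes: 2
Possible positive real roots: 2, 0

For negative roots, examine f(-x) = 6x^4 - 5x^3 - 4x^2 + 3x + 6:
Signs of coefficients: +, -, -, +, +
Number of sign changes: 2
Possible negative real roots: 2, 0

Positive roots: 2 or 0; Negative roots: 2 or 0


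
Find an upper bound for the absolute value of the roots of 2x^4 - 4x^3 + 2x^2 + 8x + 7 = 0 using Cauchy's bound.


Cauchy's bound: all roots r satisfy |r| <= 1 + max(|a_i/a_n|) for i = 0,...,n-1
where a_n is the leading coefficient.

Coefficients: [2, -4, 2, 8, 7]
Leading coefficient a_n = 2
Ratios |a_i/a_n|: 2, 1, 4, 7/2
Maximum ratio: 4
Cauchy's bound: |r| <= 1 + 4 = 5

Upper bound = 5


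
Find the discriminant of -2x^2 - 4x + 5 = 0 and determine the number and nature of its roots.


For ax^2 + bx + c = 0, discriminant D = b^2 - 4ac
Here a = -2, b = -4, c = 5
D = (-4)^2 - 4(-2)(5) = 16 + 40 = 56

D = 56 > 0 but not a perfect square
The equation has 2 distinct real irrational roots.

Discriminant = 56, 2 distinct real irrational roots


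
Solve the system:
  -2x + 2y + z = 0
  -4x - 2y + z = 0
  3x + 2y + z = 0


Using Cramer's rule. Expand each determinant along the first row.
D  = (-2)*[(-2)*1 - 1*2] - 2*[(-4)*1 - 1*3] + 1*[(-4)*2 - (-2)*3]
  = (-2)*(-4) - 2*(-7) + 1*(-2) = 20
Dx = 0*[(-2)*1 - 1*2] - 2*[0*1 - 1*0] + 1*[0*2 - (-2)*0]
  = 0*(-4) - 2*(0) + 1*(0) = 0
Dy = (-2)*[0*1 - 1*0] - 0*[(-4)*1 - 1*3] + 1*[(-4)*0 - 0*3]
  = (-2)*(0) - 0*(-7) + 1*(0) = 0
Dz = (-2)*[(-2)*0 - 0*2] - 2*[(-4)*0 - 0*3] + 0*[(-4)*2 - (-2)*3]
  = (-2)*(0) - 2*(0) + 0*(-2) = 0
x = Dx/D = 0/20 = 0, y = Dy/D = 0/20 = 0, z = Dz/D = 0/20 = 0
Check eq1: (-2)(0) + (2)(0) + (1)(0) = 0 = 0 ✓
Check eq2: (-4)(0) + (-2)(0) + (1)(0) = 0 = 0 ✓
Check eq3: (3)(0) + (2)(0) + (1)(0) = 0 = 0 ✓

x = 0, y = 0, z = 0


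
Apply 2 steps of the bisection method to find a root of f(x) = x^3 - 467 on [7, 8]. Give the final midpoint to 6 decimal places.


f(x) = x^3 - 467
f(7) = -124 < 0
f(8) = 45 > 0

Step 1: midpoint = (7.000000 + 8.000000)/2 = 7.500000
  f(7.500000) = -45.125000
  f(mid) < 0, so root is in [7.500000, 8.000000]

Step 2: midpoint = (7.500000 + 8.000000)/2 = 7.750000
  f(7.750000) = -1.515625
  f(mid) < 0, so root is in [7.750000, 8.000000]

midpoint = 7.750000


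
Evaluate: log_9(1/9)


We need the exponent such that 9^? = 1/9
9^(-1) = 1/9^1 = 1/9
Therefore log_9(1/9) = -1

-1


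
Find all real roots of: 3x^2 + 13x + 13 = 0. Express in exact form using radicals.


Using the quadratic formula: x = (-b ± sqrt(b^2 - 4ac)) / (2a)
Here a = 3, b = 13, c = 13
Discriminant = b^2 - 4ac = 13^2 - 4(3)(13) = 169 - 156 = 13
Since discriminant = 13 > 0, there are two real roots.
x = (-13 ± sqrt(13)) / 6
Numerically: x ≈ -1.5657 or x ≈ -2.7676

x = (-13 + sqrt(13)) / 6 or x = (-13 - sqrt(13)) / 6


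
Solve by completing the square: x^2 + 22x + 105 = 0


Start: x^2 + 22x + 105 = 0
Move constant: x^2 + 22x = -105
Half of 22 is 11, squared is 121
Add 121 to both sides: x^2 + 22x + 121 = 16
(x + 11)^2 = 16
x + 11 = ±4
x = -11 + 4 = -7 or x = -11 - 4 = -15

x = -15, x = -7


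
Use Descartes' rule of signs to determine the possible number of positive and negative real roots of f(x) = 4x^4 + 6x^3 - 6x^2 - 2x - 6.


Descartes' rule of signs:

For positive roots, count sign changes in f(x) = 4x^4 + 6x^3 - 6x^2 - 2x - 6:
Signs of coefficients: +, +, -, -, -
Number of sign changes: 1
Possible positive real roots: 1

For negative roots, examine f(-x) = 4x^4 - 6x^3 - 6x^2 + 2x - 6:
Signs of coefficients: +, -, -, +, -
Number of sign changes: 3
Possible negative real roots: 3, 1

Positive roots: 1; Negative roots: 3 or 1


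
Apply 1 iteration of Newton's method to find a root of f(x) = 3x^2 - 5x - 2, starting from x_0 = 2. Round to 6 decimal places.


Newton's method: x_(n+1) = x_n - f(x_n)/f'(x_n)
f(x) = 3x^2 - 5x - 2
f'(x) = 6x - 5

Iteration 1:
  f(2.000000) = 0.000000
  f'(2.000000) = 7.000000
  x_1 = 2.000000 - (0.000000)/(7.000000) = 2.000000

x_1 = 2.000000


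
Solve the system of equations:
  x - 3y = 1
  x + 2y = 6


Using Cramer's rule:
Determinant D = (1)(2) - (1)(-3) = 2 + 3 = 5
Dx = (1)(2) - (6)(-3) = 2 + 18 = 20
Dy = (1)(6) - (1)(1) = 6 - 1 = 5
x = Dx/D = 20/5 = 4
y = Dy/D = 5/5 = 1

x = 4, y = 1


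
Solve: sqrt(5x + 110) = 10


Square both sides: 5x + 110 = 10^2 = 100
5x = 100 - 110 = -10
x = -2
Check: sqrt(5*(-2) + 110) = sqrt(100) = 10 ✓

x = -2


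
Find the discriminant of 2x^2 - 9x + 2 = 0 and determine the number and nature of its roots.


For ax^2 + bx + c = 0, discriminant D = b^2 - 4ac
Here a = 2, b = -9, c = 2
D = (-9)^2 - 4(2)(2) = 81 - 16 = 65

D = 65 > 0 but not a perfect square
The equation has 2 distinct real irrational roots.

Discriminant = 65, 2 distinct real irrational roots


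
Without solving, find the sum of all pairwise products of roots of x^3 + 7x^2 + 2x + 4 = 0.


By Vieta's formulas for x^3 + bx^2 + cx + d = 0:
  r1 + r2 + r3 = -b/a = -7
  r1*r2 + r1*r3 + r2*r3 = c/a = 2
  r1*r2*r3 = -d/a = -4


Sum of pairwise products = 2


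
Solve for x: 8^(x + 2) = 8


Express both sides with the same base.
8 = 8^1
Since the bases match, equate exponents: x + 2 = 1
So x = 1 - (2) = -1

x = -1


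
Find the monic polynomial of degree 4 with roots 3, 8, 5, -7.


A monic polynomial with roots 3, 8, 5, -7 is:
p(x) = (x - 3)(x - 8)(x - 5)(x + 7)
After multiplying by (x - 3): x - 3
After multiplying by (x - 8): x^2 - 11x + 24
After multiplying by (x - 5): x^3 - 16x^2 + 79x - 120
After multiplying by (x + 7): x^4 - 9x^3 - 33x^2 + 433x - 840

x^4 - 9x^3 - 33x^2 + 433x - 840


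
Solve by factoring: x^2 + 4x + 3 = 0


We need two numbers that multiply to 3 and add to 4.
Those numbers are 1 and 3 (since 1 * 3 = 3 and 1 + 3 = 4).
So x^2 + 4x + 3 = (x + 1)(x + 3) = 0
Setting each factor to zero: x = -1 or x = -3

x = -3, x = -1


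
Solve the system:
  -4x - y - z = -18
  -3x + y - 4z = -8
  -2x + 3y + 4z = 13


Using Cramer's rule. Expand each determinant along the first row.
D  = (-4)*[1*4 - (-4)*3] - (-1)*[(-3)*4 - (-4)*(-2)] + (-1)*[(-3)*3 - 1*(-2)]
  = (-4)*(16) - (-1)*(-20) + (-1)*(-7) = -77
Dx = (-18)*[1*4 - (-4)*3] - (-1)*[(-8)*4 - (-4)*13] + (-1)*[(-8)*3 - 1*13]
  = (-18)*(16) - (-1)*(20) + (-1)*(-37) = -231
Dy = (-4)*[(-8)*4 - (-4)*13] - (-18)*[(-3)*4 - (-4)*(-2)] + (-1)*[(-3)*13 - (-8)*(-2)]
  = (-4)*(20) - (-18)*(-20) + (-1)*(-55) = -385
Dz = (-4)*[1*13 - (-8)*3] - (-1)*[(-3)*13 - (-8)*(-2)] + (-18)*[(-3)*3 - 1*(-2)]
  = (-4)*(37) - (-1)*(-55) + (-18)*(-7) = -77
x = Dx/D = -231/-77 = 3, y = Dy/D = -385/-77 = 5, z = Dz/D = -77/-77 = 1
Check eq1: (-4)(3) + (-1)(5) + (-1)(1) = -18 = -18 ✓
Check eq2: (-3)(3) + (1)(5) + (-4)(1) = -8 = -8 ✓
Check eq3: (-2)(3) + (3)(5) + (4)(1) = 13 = 13 ✓

x = 3, y = 5, z = 1


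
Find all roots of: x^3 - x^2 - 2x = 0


The constant term is 0, so x = 0 is a root. Factor out x:
  x^2 - x - 2 = 0
Solve the quadratic x^2 - x - 2 = 0: discriminant = (-1)^2 - 4(1)(-2) = 1 + 8 = 9.
sqrt(9) = 3, so x = (1 ± 3)/2: x = 2 or x = -1.
Collecting all roots found:

x = -1, x = 0, x = 2


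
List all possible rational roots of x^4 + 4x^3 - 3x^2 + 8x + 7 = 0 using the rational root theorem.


Rational root theorem: possible roots are ±p/q where:
  p divides the constant term (7): p ∈ {1, 7}
  q divides the leading coefficient (1): q ∈ {1}

All possible rational roots: -7, -1, 1, 7

-7, -1, 1, 7


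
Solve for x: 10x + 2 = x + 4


Starting with: 10x + 2 = x + 4
Move all x terms to left: (10 - 1)x = 4 - 2
Simplify: 9x = 2
Divide both sides by 9: x = 2/9

x = 2/9


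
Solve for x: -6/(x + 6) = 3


Multiply both sides by (x + 6): -6 = 3(x + 6)
Distribute: -6 = 3x + 18
3x = -6 - 18 = -24
x = -8

x = -8


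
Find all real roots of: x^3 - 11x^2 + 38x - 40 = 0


Let p(x) = x^3 - 11x^2 + 38x - 40. By the rational root theorem (leading coefficient 1), any rational root is an integer divisor of 40: try ±1, ±2, ... in turn.
Test x = 1: value = -12 ≠ 0.
Test x = -1: value = -90 ≠ 0.
Test x = 2: value = 0 ✓, so (x - 2) is a factor.
Synthetic division by (x - 2): bring down 1; 1(2) - 11 = -9; (-9)(2) + 38 = 20; 20(2) - 40 = 0 → quotient x^2 - 9x + 20, remainder 0.
Solve the quadratic x^2 - 9x + 20 = 0: discriminant = (-9)^2 - 4(1)(20) = 81 - 80 = 1.
sqrt(1) = 1, so x = (9 ± 1)/2: x = 5 or x = 4.

x = 2, x = 4, x = 5


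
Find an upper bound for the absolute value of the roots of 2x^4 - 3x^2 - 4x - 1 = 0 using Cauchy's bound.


Cauchy's bound: all roots r satisfy |r| <= 1 + max(|a_i/a_n|) for i = 0,...,n-1
where a_n is the leading coefficient.

Coefficients: [2, 0, -3, -4, -1]
Leading coefficient a_n = 2
Ratios |a_i/a_n|: 0, 3/2, 2, 1/2
Maximum ratio: 2
Cauchy's bound: |r| <= 1 + 2 = 3

Upper bound = 3


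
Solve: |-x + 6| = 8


An absolute value equation |expr| = 8 gives two cases:
Case 1: -x + 6 = 8
  -x = 2, so x = -2
Case 2: -x + 6 = -8
  -x = -14, so x = 14

x = -2, x = 14


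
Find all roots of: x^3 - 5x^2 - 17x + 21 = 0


Let p(x) = x^3 - 5x^2 - 17x + 21. By the rational root theorem (leading coefficient 1), any rational root is an integer divisor of 21: try ±1, ±2, ... in turn.
Test x = 1: value = 0 ✓, so (x - 1) is a factor.
Synthetic division by (x - 1): bring down 1; 1(1) - 5 = -4; (-4)(1) - 17 = -21; (-21)(1) + 21 = 0 → quotient x^2 - 4x - 21, remainder 0.
Solve the quadratic x^2 - 4x - 21 = 0: discriminant = (-4)^2 - 4(1)(-21) = 16 + 84 = 100.
sqrt(100) = 10, so x = (4 ± 10)/2: x = 7 or x = -3.
Collecting all roots found:

x = -3, x = 1, x = 7


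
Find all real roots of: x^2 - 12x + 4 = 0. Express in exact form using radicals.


Using the quadratic formula: x = (-b ± sqrt(b^2 - 4ac)) / (2a)
Here a = 1, b = -12, c = 4
Discriminant = b^2 - 4ac = (-12)^2 - 4(1)(4) = 144 - 16 = 128
Since discriminant = 128 > 0, there are two real roots.
x = (12 ± 8*sqrt(2)) / 2
Simplifying: x = 6 ± 4*sqrt(2)
Numerically: x ≈ 11.6569 or x ≈ 0.3431

x = 6 + 4*sqrt(2) or x = 6 - 4*sqrt(2)


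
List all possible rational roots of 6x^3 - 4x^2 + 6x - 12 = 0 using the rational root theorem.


Rational root theorem: possible roots are ±p/q where:
  p divides the constant term (-12): p ∈ {1, 2, 3, 4, 6, 12}
  q divides the leading coefficient (6): q ∈ {1, 2, 3, 6}

All possible rational roots: -12, -6, -4, -3, -2, -3/2, -4/3, -1, -2/3, -1/2, -1/3, -1/6, 1/6, 1/3, 1/2, 2/3, 1, 4/3, 3/2, 2, 3, 4, 6, 12

-12, -6, -4, -3, -2, -3/2, -4/3, -1, -2/3, -1/2, -1/3, -1/6, 1/6, 1/3, 1/2, 2/3, 1, 4/3, 3/2, 2, 3, 4, 6, 12


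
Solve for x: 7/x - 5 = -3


Subtract -5 from both sides: 7/x = 2
Multiply both sides by x: 7 = 2 * x
Divide by 2: x = 7/2

x = 7/2


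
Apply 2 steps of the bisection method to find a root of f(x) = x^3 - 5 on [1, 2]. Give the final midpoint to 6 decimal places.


f(x) = x^3 - 5
f(1) = -4 < 0
f(2) = 3 > 0

Step 1: midpoint = (1.000000 + 2.000000)/2 = 1.500000
  f(1.500000) = -1.625000
  f(mid) < 0, so root is in [1.500000, 2.000000]

Step 2: midpoint = (1.500000 + 2.000000)/2 = 1.750000
  f(1.750000) = 0.359375
  f(mid) > 0, so root is in [1.500000, 1.750000]

midpoint = 1.750000


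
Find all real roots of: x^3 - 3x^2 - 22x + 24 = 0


Let p(x) = x^3 - 3x^2 - 22x + 24. By the rational root theorem (leading coefficient 1), any rational root is an integer divisor of 24: try ±1, ±2, ... in turn.
Test x = 1: value = 0 ✓, so (x - 1) is a factor.
Synthetic division by (x - 1): bring down 1; 1(1) - 3 = -2; (-2)(1) - 22 = -24; (-24)(1) + 24 = 0 → quotient x^2 - 2x - 24, remainder 0.
Solve the quadratic x^2 - 2x - 24 = 0: discriminant = (-2)^2 - 4(1)(-24) = 4 + 96 = 100.
sqrt(100) = 10, so x = (2 ± 10)/2: x = 6 or x = -4.

x = -4, x = 1, x = 6


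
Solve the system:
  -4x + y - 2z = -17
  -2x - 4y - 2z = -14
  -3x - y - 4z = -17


Using Cramer's rule. Expand each determinant along the first row.
D  = (-4)*[(-4)*(-4) - (-2)*(-1)] - 1*[(-2)*(-4) - (-2)*(-3)] + (-2)*[(-2)*(-1) - (-4)*(-3)]
  = (-4)*(14) - 1*(2) + (-2)*(-10) = -38
Dx = (-17)*[(-4)*(-4) - (-2)*(-1)] - 1*[(-14)*(-4) - (-2)*(-17)] + (-2)*[(-14)*(-1) - (-4)*(-17)]
  = (-17)*(14) - 1*(22) + (-2)*(-54) = -152
Dy = (-4)*[(-14)*(-4) - (-2)*(-17)] - (-17)*[(-2)*(-4) - (-2)*(-3)] + (-2)*[(-2)*(-17) - (-14)*(-3)]
  = (-4)*(22) - (-17)*(2) + (-2)*(-8) = -38
Dz = (-4)*[(-4)*(-17) - (-14)*(-1)] - 1*[(-2)*(-17) - (-14)*(-3)] + (-17)*[(-2)*(-1) - (-4)*(-3)]
  = (-4)*(54) - 1*(-8) + (-17)*(-10) = -38
x = Dx/D = -152/-38 = 4, y = Dy/D = -38/-38 = 1, z = Dz/D = -38/-38 = 1
Check eq1: (-4)(4) + (1)(1) + (-2)(1) = -17 = -17 ✓
Check eq2: (-2)(4) + (-4)(1) + (-2)(1) = -14 = -14 ✓
Check eq3: (-3)(4) + (-1)(1) + (-4)(1) = -17 = -17 ✓

x = 4, y = 1, z = 1


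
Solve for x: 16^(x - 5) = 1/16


Express both sides with the same base.
1/16 = 16^(-1)
Since the bases match, equate exponents: x - 5 = -1
So x = -1 - (-5) = 4

x = 4


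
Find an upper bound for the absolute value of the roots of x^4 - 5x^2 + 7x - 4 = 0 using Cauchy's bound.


Cauchy's bound: all roots r satisfy |r| <= 1 + max(|a_i/a_n|) for i = 0,...,n-1
where a_n is the leading coefficient.

Coefficients: [1, 0, -5, 7, -4]
Leading coefficient a_n = 1
Ratios |a_i/a_n|: 0, 5, 7, 4
Maximum ratio: 7
Cauchy's bound: |r| <= 1 + 7 = 8

Upper bound = 8


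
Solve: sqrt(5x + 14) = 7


Square both sides: 5x + 14 = 7^2 = 49
5x = 49 - 14 = 35
x = 7
Check: sqrt(5*7 + 14) = sqrt(49) = 7 ✓

x = 7


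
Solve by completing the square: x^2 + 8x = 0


Start: x^2 + 8x + 0 = 0
Move constant: x^2 + 8x = 0
Half of 8 is 4, squared is 16
Add 16 to both sides: x^2 + 8x + 16 = 16
(x + 4)^2 = 16
x + 4 = ±4
x = -4 + 4 = 0 or x = -4 - 4 = -8

x = -8, x = 0


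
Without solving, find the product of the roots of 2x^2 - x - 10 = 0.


By Vieta's formulas for ax^2 + bx + c = 0:
  Sum of roots = -b/a
  Product of roots = c/a

Here a = 2, b = -1, c = -10
Sum = -(-1)/2 = 1/2
Product = -10/2 = -5

Product = -5


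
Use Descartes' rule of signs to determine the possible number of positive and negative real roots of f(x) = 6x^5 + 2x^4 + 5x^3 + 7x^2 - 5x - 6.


Descartes' rule of signs:

For positive roots, count sign changes in f(x) = 6x^5 + 2x^4 + 5x^3 + 7x^2 - 5x - 6:
Signs of coefficients: +, +, +, +, -, -
Number of sign changes: 1
Possible positive real roots: 1

For negative roots, examine f(-x) = -6x^5 + 2x^4 - 5x^3 + 7x^2 + 5x - 6:
Signs of coefficients: -, +, -, +, +, -
Number of sign changes: 4
Possible negative real roots: 4, 2, 0

Positive roots: 1; Negative roots: 4 or 2 or 0


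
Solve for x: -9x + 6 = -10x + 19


Starting with: -9x + 6 = -10x + 19
Move all x terms to left: (-9 + 10)x = 19 - 6
Simplify: x = 13
Divide both sides by 1: x = 13

x = 13


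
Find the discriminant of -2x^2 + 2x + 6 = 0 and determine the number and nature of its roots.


For ax^2 + bx + c = 0, discriminant D = b^2 - 4ac
Here a = -2, b = 2, c = 6
D = (2)^2 - 4(-2)(6) = 4 + 48 = 52

D = 52 > 0 but not a perfect square
The equation has 2 distinct real irrational roots.

Discriminant = 52, 2 distinct real irrational roots


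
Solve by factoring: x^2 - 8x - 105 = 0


We need two numbers that multiply to -105 and add to -8.
Those numbers are -15 and 7 (since (-15) * 7 = -105 and (-15) + 7 = -8).
So x^2 - 8x - 105 = (x - 15)(x + 7) = 0
Setting each factor to zero: x = 15 or x = -7

x = -7, x = 15


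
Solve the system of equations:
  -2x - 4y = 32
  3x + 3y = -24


Using Cramer's rule:
Determinant D = (-2)(3) - (3)(-4) = -6 + 12 = 6
Dx = (32)(3) - (-24)(-4) = 96 - 96 = 0
Dy = (-2)(-24) - (3)(32) = 48 - 96 = -48
x = Dx/D = 0/6 = 0
y = Dy/D = -48/6 = -8

x = 0, y = -8


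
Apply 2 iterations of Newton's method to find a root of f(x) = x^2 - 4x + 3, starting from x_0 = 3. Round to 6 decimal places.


Newton's method: x_(n+1) = x_n - f(x_n)/f'(x_n)
f(x) = x^2 - 4x + 3
f'(x) = 2x - 4

Iteration 1:
  f(3.000000) = 0.000000
  f'(3.000000) = 2.000000
  x_1 = 3.000000 - (0.000000)/(2.000000) = 3.000000

Iteration 2:
  f(3.000000) = 0.000000
  f'(3.000000) = 2.000000
  x_2 = 3.000000 - (0.000000)/(2.000000) = 3.000000

x_2 = 3.000000


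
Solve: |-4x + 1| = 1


An absolute value equation |expr| = 1 gives two cases:
Case 1: -4x + 1 = 1
  -4x = 0, so x = 0
Case 2: -4x + 1 = -1
  -4x = -2, so x = 1/2

x = 0, x = 1/2


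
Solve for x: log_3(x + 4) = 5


Convert to exponential form: x + 4 = 3^5 = 243
x = 243 - 4 = 239
Check: log_3(239 + 4) = log_3(243) = log_3(243) = 5 ✓

x = 239


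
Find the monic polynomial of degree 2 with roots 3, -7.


A monic polynomial with roots 3, -7 is:
p(x) = (x - 3)(x + 7)
After multiplying by (x - 3): x - 3
After multiplying by (x + 7): x^2 + 4x - 21

x^2 + 4x - 21


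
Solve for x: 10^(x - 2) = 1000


Express both sides with the same base.
1000 = 10^3
Since the bases match, equate exponents: x - 2 = 3
So x = 3 - (-2) = 5

x = 5


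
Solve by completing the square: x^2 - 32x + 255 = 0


Start: x^2 - 32x + 255 = 0
Move constant: x^2 - 32x = -255
Half of -32 is -16, squared is 256
Add 256 to both sides: x^2 - 32x + 256 = 1
(x - 16)^2 = 1
x - 16 = ±1
x = 16 + 1 = 17 or x = 16 - 1 = 15

x = 15, x = 17


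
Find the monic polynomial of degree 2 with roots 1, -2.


A monic polynomial with roots 1, -2 is:
p(x) = (x - 1)(x + 2)
After multiplying by (x - 1): x - 1
After multiplying by (x + 2): x^2 + x - 2

x^2 + x - 2


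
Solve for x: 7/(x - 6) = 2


Multiply both sides by (x - 6): 7 = 2(x - 6)
Distribute: 7 = 2x - 12
2x = 7 + 12 = 19
x = 19/2

x = 19/2


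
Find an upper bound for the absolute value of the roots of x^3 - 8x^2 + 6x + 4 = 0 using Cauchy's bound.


Cauchy's bound: all roots r satisfy |r| <= 1 + max(|a_i/a_n|) for i = 0,...,n-1
where a_n is the leading coefficient.

Coefficients: [1, -8, 6, 4]
Leading coefficient a_n = 1
Ratios |a_i/a_n|: 8, 6, 4
Maximum ratio: 8
Cauchy's bound: |r| <= 1 + 8 = 9

Upper bound = 9


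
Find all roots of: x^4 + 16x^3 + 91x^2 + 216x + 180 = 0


Let p(x) = x^4 + 16x^3 + 91x^2 + 216x + 180. By the rational root theorem (leading coefficient 1), any rational root is an integer divisor of 180: try ±1, ±2, ... in turn.
Test x = 1: value = 504 ≠ 0.
Test x = -1: value = 40 ≠ 0.
Test x = 2: value = 1120 ≠ 0.
Test x = -2: value = 0 ✓, so (x + 2) is a factor.
Synthetic division by (x + 2): bring down 1; 1(-2) + 16 = 14; 14(-2) + 91 = 63; 63(-2) + 216 = 90; 90(-2) + 180 = 0 → quotient x^3 + 14x^2 + 63x + 90, remainder 0.
Continue with the quotient x^3 + 14x^2 + 63x + 90 (candidates must divide 90; re-test x = -2 first in case it repeats).
Test x = -2: value = 12 ≠ 0.
Test x = 3: value = 432 ≠ 0.
Test x = -3: value = 0 ✓, so (x + 3) is a factor.
Synthetic division by (x + 3): bring down 1; 1(-3) + 14 = 11; 11(-3) + 63 = 30; 30(-3) + 90 = 0 → quotient x^2 + 11x + 30, remainder 0.
Solve the quadratic x^2 + 11x + 30 = 0: discriminant = 11^2 - 4(1)(30) = 121 - 120 = 1.
sqrt(1) = 1, so x = (-11 ± 1)/2: x = -5 or x = -6.
Collecting all roots found:

x = -6, x = -5, x = -3, x = -2


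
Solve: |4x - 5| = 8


An absolute value equation |expr| = 8 gives two cases:
Case 1: 4x - 5 = 8
  4x = 13, so x = 13/4
Case 2: 4x - 5 = -8
  4x = -3, so x = -3/4

x = -3/4, x = 13/4


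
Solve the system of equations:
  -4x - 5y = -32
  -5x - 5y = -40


Using Cramer's rule:
Determinant D = (-4)(-5) - (-5)(-5) = 20 - 25 = -5
Dx = (-32)(-5) - (-40)(-5) = 160 - 200 = -40
Dy = (-4)(-40) - (-5)(-32) = 160 - 160 = 0
x = Dx/D = -40/-5 = 8
y = Dy/D = 0/-5 = 0

x = 8, y = 0


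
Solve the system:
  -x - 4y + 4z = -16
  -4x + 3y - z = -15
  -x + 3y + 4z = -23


Using Cramer's rule. Expand each determinant along the first row.
D  = (-1)*[3*4 - (-1)*3] - (-4)*[(-4)*4 - (-1)*(-1)] + 4*[(-4)*3 - 3*(-1)]
  = (-1)*(15) - (-4)*(-17) + 4*(-9) = -119
Dx = (-16)*[3*4 - (-1)*3] - (-4)*[(-15)*4 - (-1)*(-23)] + 4*[(-15)*3 - 3*(-23)]
  = (-16)*(15) - (-4)*(-83) + 4*(24) = -476
Dy = (-1)*[(-15)*4 - (-1)*(-23)] - (-16)*[(-4)*4 - (-1)*(-1)] + 4*[(-4)*(-23) - (-15)*(-1)]
  = (-1)*(-83) - (-16)*(-17) + 4*(77) = 119
Dz = (-1)*[3*(-23) - (-15)*3] - (-4)*[(-4)*(-23) - (-15)*(-1)] + (-16)*[(-4)*3 - 3*(-1)]
  = (-1)*(-24) - (-4)*(77) + (-16)*(-9) = 476
x = Dx/D = -476/-119 = 4, y = Dy/D = 119/-119 = -1, z = Dz/D = 476/-119 = -4
Check eq1: (-1)(4) + (-4)(-1) + (4)(-4) = -16 = -16 ✓
Check eq2: (-4)(4) + (3)(-1) + (-1)(-4) = -15 = -15 ✓
Check eq3: (-1)(4) + (3)(-1) + (4)(-4) = -23 = -23 ✓

x = 4, y = -1, z = -4


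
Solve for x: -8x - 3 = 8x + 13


Starting with: -8x - 3 = 8x + 13
Move all x terms to left: (-8 - 8)x = 13 + 3
Simplify: -16x = 16
Divide both sides by -16: x = -1

x = -1


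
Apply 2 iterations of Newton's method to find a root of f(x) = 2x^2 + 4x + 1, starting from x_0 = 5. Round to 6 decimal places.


Newton's method: x_(n+1) = x_n - f(x_n)/f'(x_n)
f(x) = 2x^2 + 4x + 1
f'(x) = 4x + 4

Iteration 1:
  f(5.000000) = 71.000000
  f'(5.000000) = 24.000000
  x_1 = 5.000000 - (71.000000)/(24.000000) = 2.041667

Iteration 2:
  f(2.041667) = 17.503472
  f'(2.041667) = 12.166667
  x_2 = 2.041667 - (17.503472)/(12.166667) = 0.603025

x_2 = 0.603025


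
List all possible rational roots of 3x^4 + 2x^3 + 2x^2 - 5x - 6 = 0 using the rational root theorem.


Rational root theorem: possible roots are ±p/q where:
  p divides the constant term (-6): p ∈ {1, 2, 3, 6}
  q divides the leading coefficient (3): q ∈ {1, 3}

All possible rational roots: -6, -3, -2, -1, -2/3, -1/3, 1/3, 2/3, 1, 2, 3, 6

-6, -3, -2, -1, -2/3, -1/3, 1/3, 2/3, 1, 2, 3, 6


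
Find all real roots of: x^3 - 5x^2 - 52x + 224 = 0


Let p(x) = x^3 - 5x^2 - 52x + 224. By the rational root theorem (leading coefficient 1), any rational root is an integer divisor of 224: try ±1, ±2, ... in turn.
Test x = 1: value = 168 ≠ 0.
Test x = -1: value = 270 ≠ 0.
Test x = 2: value = 108 ≠ 0.
Test x = -2: value = 300 ≠ 0.
Test x = 4: value = 0 ✓, so (x - 4) is a factor.
Synthetic division by (x - 4): bring down 1; 1(4) - 5 = -1; (-1)(4) - 52 = -56; (-56)(4) + 224 = 0 → quotient x^2 - x - 56, remainder 0.
Solve the quadratic x^2 - x - 56 = 0: discriminant = (-1)^2 - 4(1)(-56) = 1 + 224 = 225.
sqrt(225) = 15, so x = (1 ± 15)/2: x = 8 or x = -7.

x = -7, x = 4, x = 8


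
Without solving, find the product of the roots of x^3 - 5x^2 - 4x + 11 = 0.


By Vieta's formulas for x^3 + bx^2 + cx + d = 0:
  r1 + r2 + r3 = -b/a = 5
  r1*r2 + r1*r3 + r2*r3 = c/a = -4
  r1*r2*r3 = -d/a = -11


Product = -11


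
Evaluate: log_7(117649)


We need the exponent such that 7^? = 117649
7^6 = 117649
Therefore log_7(117649) = 6

6


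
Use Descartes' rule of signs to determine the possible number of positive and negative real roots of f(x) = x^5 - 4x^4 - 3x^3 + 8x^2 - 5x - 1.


Descartes' rule of signs:

For positive roots, count sign changes in f(x) = x^5 - 4x^4 - 3x^3 + 8x^2 - 5x - 1:
Signs of coefficients: +, -, -, +, -, -
Number of sign changes: 3
Possible positive real roots: 3, 1

For negative roots, examine f(-x) = -x^5 - 4x^4 + 3x^3 + 8x^2 + 5x - 1:
Signs of coefficients: -, -, +, +, +, -
Number of sign changes: 2
Possible negative real roots: 2, 0

Positive roots: 3 or 1; Negative roots: 2 or 0


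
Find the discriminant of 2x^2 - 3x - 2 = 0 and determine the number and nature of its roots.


For ax^2 + bx + c = 0, discriminant D = b^2 - 4ac
Here a = 2, b = -3, c = -2
D = (-3)^2 - 4(2)(-2) = 9 + 16 = 25

D = 25 > 0 and is a perfect square (sqrt = 5)
The equation has 2 distinct real rational roots.

Discriminant = 25, 2 distinct real rational roots


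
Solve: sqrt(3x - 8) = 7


Square both sides: 3x - 8 = 7^2 = 49
3x = 49 + 8 = 57
x = 19
Check: sqrt(3*19 - 8) = sqrt(49) = 7 ✓

x = 19


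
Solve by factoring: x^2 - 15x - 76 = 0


We need two numbers that multiply to -76 and add to -15.
Those numbers are -19 and 4 (since (-19) * 4 = -76 and (-19) + 4 = -15).
So x^2 - 15x - 76 = (x - 19)(x + 4) = 0
Setting each factor to zero: x = 19 or x = -4

x = -4, x = 19


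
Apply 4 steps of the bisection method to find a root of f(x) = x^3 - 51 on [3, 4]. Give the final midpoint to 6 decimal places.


f(x) = x^3 - 51
f(3) = -24 < 0
f(4) = 13 > 0

Step 1: midpoint = (3.000000 + 4.000000)/2 = 3.500000
  f(3.500000) = -8.125000
  f(mid) < 0, so root is in [3.500000, 4.000000]

Step 2: midpoint = (3.500000 + 4.000000)/2 = 3.750000
  f(3.750000) = 1.734375
  f(mid) > 0, so root is in [3.500000, 3.750000]

Step 3: midpoint = (3.500000 + 3.750000)/2 = 3.625000
  f(3.625000) = -3.365234
  f(mid) < 0, so root is in [3.625000, 3.750000]

Step 4: midpoint = (3.625000 + 3.750000)/2 = 3.687500
  f(3.687500) = -0.858643
  f(mid) < 0, so root is in [3.687500, 3.750000]

midpoint = 3.687500


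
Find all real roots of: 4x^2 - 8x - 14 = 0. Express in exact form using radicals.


Using the quadratic formula: x = (-b ± sqrt(b^2 - 4ac)) / (2a)
Here a = 4, b = -8, c = -14
Discriminant = b^2 - 4ac = (-8)^2 - 4(4)(-14) = 64 + 224 = 288
Since discriminant = 288 > 0, there are two real roots.
x = (8 ± 12*sqrt(2)) / 8
Simplifying: x = (2 ± 3*sqrt(2)) / 2
Numerically: x ≈ 3.1213 or x ≈ -1.1213

x = (2 + 3*sqrt(2)) / 2 or x = (2 - 3*sqrt(2)) / 2


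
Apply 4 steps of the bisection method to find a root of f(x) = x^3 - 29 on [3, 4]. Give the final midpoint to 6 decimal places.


f(x) = x^3 - 29
f(3) = -2 < 0
f(4) = 35 > 0

Step 1: midpoint = (3.000000 + 4.000000)/2 = 3.500000
  f(3.500000) = 13.875000
  f(mid) > 0, so root is in [3.000000, 3.500000]

Step 2: midpoint = (3.000000 + 3.500000)/2 = 3.250000
  f(3.250000) = 5.328125
  f(mid) > 0, so root is in [3.000000, 3.250000]

Step 3: midpoint = (3.000000 + 3.250000)/2 = 3.125000
  f(3.125000) = 1.517578
  f(mid) > 0, so root is in [3.000000, 3.125000]

Step 4: midpoint = (3.000000 + 3.125000)/2 = 3.062500
  f(3.062500) = -0.277100
  f(mid) < 0, so root is in [3.062500, 3.125000]

midpoint = 3.062500


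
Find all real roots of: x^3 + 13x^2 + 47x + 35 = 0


Let p(x) = x^3 + 13x^2 + 47x + 35. By the rational root theorem (leading coefficient 1), any rational root is an integer divisor of 35: try ±1, ±2, ... in turn.
Test x = 1: value = 96 ≠ 0.
Test x = -1: value = 0 ✓, so (x + 1) is a factor.
Synthetic division by (x + 1): bring down 1; 1(-1) + 13 = 12; 12(-1) + 47 = 35; 35(-1) + 35 = 0 → quotient x^2 + 12x + 35, remainder 0.
Solve the quadratic x^2 + 12x + 35 = 0: discriminant = 12^2 - 4(1)(35) = 144 - 140 = 4.
sqrt(4) = 2, so x = (-12 ± 2)/2: x = -5 or x = -7.

x = -7, x = -5, x = -1


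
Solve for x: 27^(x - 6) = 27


Express both sides with the same base.
27 = 27^1
Since the bases match, equate exponents: x - 6 = 1
So x = 1 - (-6) = 7

x = 7


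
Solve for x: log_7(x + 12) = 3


Convert to exponential form: x + 12 = 7^3 = 343
x = 343 - 12 = 331
Check: log_7(331 + 12) = log_7(343) = log_7(343) = 3 ✓

x = 331


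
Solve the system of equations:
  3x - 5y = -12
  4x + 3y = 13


Using Cramer's rule:
Determinant D = (3)(3) - (4)(-5) = 9 + 20 = 29
Dx = (-12)(3) - (13)(-5) = -36 + 65 = 29
Dy = (3)(13) - (4)(-12) = 39 + 48 = 87
x = Dx/D = 29/29 = 1
y = Dy/D = 87/29 = 3

x = 1, y = 3


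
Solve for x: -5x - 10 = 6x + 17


Starting with: -5x - 10 = 6x + 17
Move all x terms to left: (-5 - 6)x = 17 + 10
Simplify: -11x = 27
Divide both sides by -11: x = -27/11

x = -27/11


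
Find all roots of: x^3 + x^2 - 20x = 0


The constant term is 0, so x = 0 is a root. Factor out x:
  x^2 + x - 20 = 0
Solve the quadratic x^2 + x - 20 = 0: discriminant = 1^2 - 4(1)(-20) = 1 + 80 = 81.
sqrt(81) = 9, so x = (-1 ± 9)/2: x = 4 or x = -5.
Collecting all roots found:

x = -5, x = 0, x = 4


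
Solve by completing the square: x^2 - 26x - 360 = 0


Start: x^2 - 26x - 360 = 0
Move constant: x^2 - 26x = 360
Half of -26 is -13, squared is 169
Add 169 to both sides: x^2 - 26x + 169 = 529
(x - 13)^2 = 529
x - 13 = ±23
x = 13 + 23 = 36 or x = 13 - 23 = -10

x = -10, x = 36


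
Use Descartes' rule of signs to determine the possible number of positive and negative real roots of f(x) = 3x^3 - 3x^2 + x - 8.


Descartes' rule of signs:

For positive roots, count sign changes in f(x) = 3x^3 - 3x^2 + x - 8:
Signs of coefficients: +, -, +, -
Number of sign changes: 3
Possible positive real roots: 3, 1

For negative roots, examine f(-x) = -3x^3 - 3x^2 - x - 8:
Signs of coefficients: -, -, -, -
Number of sign changes: 0
Possible negative real roots: 0

Positive roots: 3 or 1; Negative roots: 0


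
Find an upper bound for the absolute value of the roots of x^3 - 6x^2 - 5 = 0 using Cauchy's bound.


Cauchy's bound: all roots r satisfy |r| <= 1 + max(|a_i/a_n|) for i = 0,...,n-1
where a_n is the leading coefficient.

Coefficients: [1, -6, 0, -5]
Leading coefficient a_n = 1
Ratios |a_i/a_n|: 6, 0, 5
Maximum ratio: 6
Cauchy's bound: |r| <= 1 + 6 = 7

Upper bound = 7


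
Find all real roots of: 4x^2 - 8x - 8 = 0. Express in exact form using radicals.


Using the quadratic formula: x = (-b ± sqrt(b^2 - 4ac)) / (2a)
Here a = 4, b = -8, c = -8
Discriminant = b^2 - 4ac = (-8)^2 - 4(4)(-8) = 64 + 128 = 192
Since discriminant = 192 > 0, there are two real roots.
x = (8 ± 8*sqrt(3)) / 8
Simplifying: x = 1 ± sqrt(3)
Numerically: x ≈ 2.7321 or x ≈ -0.7321

x = 1 + sqrt(3) or x = 1 - sqrt(3)


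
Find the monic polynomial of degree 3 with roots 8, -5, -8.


A monic polynomial with roots 8, -5, -8 is:
p(x) = (x - 8)(x + 5)(x + 8)
After multiplying by (x - 8): x - 8
After multiplying by (x + 5): x^2 - 3x - 40
After multiplying by (x + 8): x^3 + 5x^2 - 64x - 320

x^3 + 5x^2 - 64x - 320


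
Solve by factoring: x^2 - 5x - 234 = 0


We need two numbers that multiply to -234 and add to -5.
Those numbers are -18 and 13 (since (-18) * 13 = -234 and (-18) + 13 = -5).
So x^2 - 5x - 234 = (x - 18)(x + 13) = 0
Setting each factor to zero: x = 18 or x = -13

x = -13, x = 18


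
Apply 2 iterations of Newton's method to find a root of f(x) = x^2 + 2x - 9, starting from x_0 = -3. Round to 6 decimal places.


Newton's method: x_(n+1) = x_n - f(x_n)/f'(x_n)
f(x) = x^2 + 2x - 9
f'(x) = 2x + 2

Iteration 1:
  f(-3.000000) = -6.000000
  f'(-3.000000) = -4.000000
  x_1 = -3.000000 - (-6.000000)/(-4.000000) = -4.500000

Iteration 2:
  f(-4.500000) = 2.250000
  f'(-4.500000) = -7.000000
  x_2 = -4.500000 - (2.250000)/(-7.000000) = -4.178571

x_2 = -4.178571


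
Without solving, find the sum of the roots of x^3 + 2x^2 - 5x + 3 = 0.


By Vieta's formulas for x^3 + bx^2 + cx + d = 0:
  r1 + r2 + r3 = -b/a = -2
  r1*r2 + r1*r3 + r2*r3 = c/a = -5
  r1*r2*r3 = -d/a = -3


Sum = -2


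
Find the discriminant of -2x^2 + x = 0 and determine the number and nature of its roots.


For ax^2 + bx + c = 0, discriminant D = b^2 - 4ac
Here a = -2, b = 1, c = 0
D = (1)^2 - 4(-2)(0) = 1 - 0 = 1

D = 1 > 0 and is a perfect square (sqrt = 1)
The equation has 2 distinct real rational roots.

Discriminant = 1, 2 distinct real rational roots


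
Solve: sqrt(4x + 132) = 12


Square both sides: 4x + 132 = 12^2 = 144
4x = 144 - 132 = 12
x = 3
Check: sqrt(4*3 + 132) = sqrt(144) = 12 ✓

x = 3


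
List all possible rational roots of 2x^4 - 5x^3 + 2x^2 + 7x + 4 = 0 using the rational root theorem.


Rational root theorem: possible roots are ±p/q where:
  p divides the constant term (4): p ∈ {1, 2, 4}
  q divides the leading coefficient (2): q ∈ {1, 2}

All possible rational roots: -4, -2, -1, -1/2, 1/2, 1, 2, 4

-4, -2, -1, -1/2, 1/2, 1, 2, 4


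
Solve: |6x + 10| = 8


An absolute value equation |expr| = 8 gives two cases:
Case 1: 6x + 10 = 8
  6x = -2, so x = -1/3
Case 2: 6x + 10 = -8
  6x = -18, so x = -3

x = -3, x = -1/3


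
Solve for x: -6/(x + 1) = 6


Multiply both sides by (x + 1): -6 = 6(x + 1)
Distribute: -6 = 6x + 6
6x = -6 - 6 = -12
x = -2

x = -2


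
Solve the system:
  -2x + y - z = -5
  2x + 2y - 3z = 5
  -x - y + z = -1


Using Cramer's rule. Expand each determinant along the first row.
D  = (-2)*[2*1 - (-3)*(-1)] - 1*[2*1 - (-3)*(-1)] + (-1)*[2*(-1) - 2*(-1)]
  = (-2)*(-1) - 1*(-1) + (-1)*(0) = 3
Dx = (-5)*[2*1 - (-3)*(-1)] - 1*[5*1 - (-3)*(-1)] + (-1)*[5*(-1) - 2*(-1)]
  = (-5)*(-1) - 1*(2) + (-1)*(-3) = 6
Dy = (-2)*[5*1 - (-3)*(-1)] - (-5)*[2*1 - (-3)*(-1)] + (-1)*[2*(-1) - 5*(-1)]
  = (-2)*(2) - (-5)*(-1) + (-1)*(3) = -12
Dz = (-2)*[2*(-1) - 5*(-1)] - 1*[2*(-1) - 5*(-1)] + (-5)*[2*(-1) - 2*(-1)]
  = (-2)*(3) - 1*(3) + (-5)*(0) = -9
x = Dx/D = 6/3 = 2, y = Dy/D = -12/3 = -4, z = Dz/D = -9/3 = -3
Check eq1: (-2)(2) + (1)(-4) + (-1)(-3) = -5 = -5 ✓
Check eq2: (2)(2) + (2)(-4) + (-3)(-3) = 5 = 5 ✓
Check eq3: (-1)(2) + (-1)(-4) + (1)(-3) = -1 = -1 ✓

x = 2, y = -4, z = -3


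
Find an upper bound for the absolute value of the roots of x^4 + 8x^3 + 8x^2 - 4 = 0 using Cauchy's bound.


Cauchy's bound: all roots r satisfy |r| <= 1 + max(|a_i/a_n|) for i = 0,...,n-1
where a_n is the leading coefficient.

Coefficients: [1, 8, 8, 0, -4]
Leading coefficient a_n = 1
Ratios |a_i/a_n|: 8, 8, 0, 4
Maximum ratio: 8
Cauchy's bound: |r| <= 1 + 8 = 9

Upper bound = 9


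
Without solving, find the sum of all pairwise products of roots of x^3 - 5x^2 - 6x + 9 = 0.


By Vieta's formulas for x^3 + bx^2 + cx + d = 0:
  r1 + r2 + r3 = -b/a = 5
  r1*r2 + r1*r3 + r2*r3 = c/a = -6
  r1*r2*r3 = -d/a = -9


Sum of pairwise products = -6


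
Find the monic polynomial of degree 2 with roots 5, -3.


A monic polynomial with roots 5, -3 is:
p(x) = (x - 5)(x + 3)
After multiplying by (x - 5): x - 5
After multiplying by (x + 3): x^2 - 2x - 15

x^2 - 2x - 15


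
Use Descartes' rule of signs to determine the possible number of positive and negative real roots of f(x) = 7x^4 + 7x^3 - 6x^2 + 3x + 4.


Descartes' rule of signs:

For positive roots, count sign changes in f(x) = 7x^4 + 7x^3 - 6x^2 + 3x + 4:
Signs of coefficients: +, +, -, +, +
Number of sign changes: 2
Possible positive real roots: 2, 0

For negative roots, examine f(-x) = 7x^4 - 7x^3 - 6x^2 - 3x + 4:
Signs of coefficients: +, -, -, -, +
Number of sign changes: 2
Possible negative real roots: 2, 0

Positive roots: 2 or 0; Negative roots: 2 or 0


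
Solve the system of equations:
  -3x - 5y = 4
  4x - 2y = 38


Using Cramer's rule:
Determinant D = (-3)(-2) - (4)(-5) = 6 + 20 = 26
Dx = (4)(-2) - (38)(-5) = -8 + 190 = 182
Dy = (-3)(38) - (4)(4) = -114 - 16 = -130
x = Dx/D = 182/26 = 7
y = Dy/D = -130/26 = -5

x = 7, y = -5


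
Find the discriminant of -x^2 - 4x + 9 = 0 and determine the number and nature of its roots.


For ax^2 + bx + c = 0, discriminant D = b^2 - 4ac
Here a = -1, b = -4, c = 9
D = (-4)^2 - 4(-1)(9) = 16 + 36 = 52

D = 52 > 0 but not a perfect square
The equation has 2 distinct real irrational roots.

Discriminant = 52, 2 distinct real irrational roots


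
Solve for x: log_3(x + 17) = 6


Convert to exponential form: x + 17 = 3^6 = 729
x = 729 - 17 = 712
Check: log_3(712 + 17) = log_3(729) = log_3(729) = 6 ✓

x = 712


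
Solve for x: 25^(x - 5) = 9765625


Express both sides with the same base.
9765625 = 25^5
Since the bases match, equate exponents: x - 5 = 5
So x = 5 - (-5) = 10

x = 10


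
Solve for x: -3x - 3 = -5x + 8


Starting with: -3x - 3 = -5x + 8
Move all x terms to left: (-3 + 5)x = 8 + 3
Simplify: 2x = 11
Divide both sides by 2: x = 11/2

x = 11/2


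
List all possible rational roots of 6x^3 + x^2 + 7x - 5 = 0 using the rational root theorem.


Rational root theorem: possible roots are ±p/q where:
  p divides the constant term (-5): p ∈ {1, 5}
  q divides the leading coefficient (6): q ∈ {1, 2, 3, 6}

All possible rational roots: -5, -5/2, -5/3, -1, -5/6, -1/2, -1/3, -1/6, 1/6, 1/3, 1/2, 5/6, 1, 5/3, 5/2, 5

-5, -5/2, -5/3, -1, -5/6, -1/2, -1/3, -1/6, 1/6, 1/3, 1/2, 5/6, 1, 5/3, 5/2, 5
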